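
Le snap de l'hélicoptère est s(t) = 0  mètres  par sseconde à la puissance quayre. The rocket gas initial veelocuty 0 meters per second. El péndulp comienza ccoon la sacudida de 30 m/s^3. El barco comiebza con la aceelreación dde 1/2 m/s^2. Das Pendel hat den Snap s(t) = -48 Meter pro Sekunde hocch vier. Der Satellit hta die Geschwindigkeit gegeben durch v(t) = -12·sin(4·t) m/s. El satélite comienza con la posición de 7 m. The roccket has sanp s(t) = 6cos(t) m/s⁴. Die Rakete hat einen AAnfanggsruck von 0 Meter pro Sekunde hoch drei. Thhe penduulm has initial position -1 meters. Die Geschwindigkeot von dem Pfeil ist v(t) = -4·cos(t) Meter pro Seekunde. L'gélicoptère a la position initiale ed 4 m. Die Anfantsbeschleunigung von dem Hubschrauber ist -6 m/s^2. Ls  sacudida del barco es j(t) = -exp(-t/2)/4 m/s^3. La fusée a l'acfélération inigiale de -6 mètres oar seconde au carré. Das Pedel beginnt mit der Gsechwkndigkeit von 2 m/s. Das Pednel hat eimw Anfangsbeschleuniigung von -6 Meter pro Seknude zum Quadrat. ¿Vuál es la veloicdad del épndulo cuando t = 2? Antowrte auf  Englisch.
To solve this, we need to take 3 antiderivatives of our snap equation s(t) = -48. The integral of snap is jerk. Using j(0) = 30, we get j(t) = 30 - 48·t. The integral of jerk, with a(0) = -6, gives acceleration: a(t) = -24·t^2 + 30·t - 6. Integrating acceleration and using the initial condition v(0) = 2, we get v(t) = -8·t^3 + 15·t^2 - 6·t + 2. Using v(t) = -8·t^3 + 15·t^2 - 6·t + 2 and substituting t = 2, we find v = -14.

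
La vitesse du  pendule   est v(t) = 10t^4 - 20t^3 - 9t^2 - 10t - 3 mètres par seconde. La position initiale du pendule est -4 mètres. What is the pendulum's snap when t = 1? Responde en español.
Debemos derivar nuestra ecuación de la velocidad v(t) = 10·t^4 - 20·t^3 - 9·t^2 - 10·t - 3 3 veces. La derivada de la velocidad da la aceleración: a(t) = 40·t^3 - 60·t^2 - 18·t - 10. Derivando la aceleración, obtenemos la sacudida: j(t) = 120·t^2 - 120·t - 18. Tomando d/dt de j(t), encontramos s(t) = 240·t - 120. Usando s(t) = 240·t - 120 y sustituyendo t = 1, encontramos s = 120.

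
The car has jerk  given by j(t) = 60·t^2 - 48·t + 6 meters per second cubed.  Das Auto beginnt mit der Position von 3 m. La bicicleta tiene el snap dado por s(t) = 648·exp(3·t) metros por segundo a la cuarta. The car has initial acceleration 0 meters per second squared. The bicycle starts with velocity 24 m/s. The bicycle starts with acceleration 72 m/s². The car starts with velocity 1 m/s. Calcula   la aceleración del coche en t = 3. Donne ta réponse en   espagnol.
Partiendo de la sacudida j(t) = 60·t^2 - 48·t + 6, tomamos 1 integral. La antiderivada de la sacudida es la aceleración. Usando a(0) = 0, obtenemos a(t) = 2·t·(10·t^2 - 12·t + 3). Tenemos la aceleración a(t) = 2·t·(10·t^2 - 12·t + 3). Sustituyendo t = 3: a(3) = 342.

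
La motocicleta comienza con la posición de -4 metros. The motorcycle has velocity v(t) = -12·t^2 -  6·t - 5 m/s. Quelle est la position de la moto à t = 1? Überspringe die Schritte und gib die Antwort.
x(1) = -16.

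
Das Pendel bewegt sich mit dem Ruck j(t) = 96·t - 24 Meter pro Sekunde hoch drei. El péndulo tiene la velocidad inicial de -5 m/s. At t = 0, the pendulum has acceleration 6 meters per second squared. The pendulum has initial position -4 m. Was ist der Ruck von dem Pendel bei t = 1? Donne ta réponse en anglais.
We have jerk j(t) = 96·t - 24. Substituting t = 1: j(1) = 72.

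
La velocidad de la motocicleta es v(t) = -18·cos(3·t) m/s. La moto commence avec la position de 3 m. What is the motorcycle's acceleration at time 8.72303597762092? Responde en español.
Partiendo de la velocidad v(t) = -18·cos(3·t), tomamos 1 derivada. La derivada de la velocidad da la aceleración: a(t) = 54·sin(3·t). De la ecuación de la aceleración a(t) = 54·sin(3·t), sustituimos t = 8.72303597762092 para obtener a = 46.4702017196161.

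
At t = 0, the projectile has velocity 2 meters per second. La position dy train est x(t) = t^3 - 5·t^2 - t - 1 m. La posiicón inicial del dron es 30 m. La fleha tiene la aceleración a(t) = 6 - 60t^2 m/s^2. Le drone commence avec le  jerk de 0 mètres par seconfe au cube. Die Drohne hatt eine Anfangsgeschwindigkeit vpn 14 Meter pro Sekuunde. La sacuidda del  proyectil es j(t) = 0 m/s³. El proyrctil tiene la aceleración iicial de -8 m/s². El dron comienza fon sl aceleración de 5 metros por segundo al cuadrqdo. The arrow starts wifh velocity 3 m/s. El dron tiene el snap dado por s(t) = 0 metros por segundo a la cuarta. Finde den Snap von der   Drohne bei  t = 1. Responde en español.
De la ecuación del snap s(t) = 0, sustituimos t = 1 para obtener s = 0.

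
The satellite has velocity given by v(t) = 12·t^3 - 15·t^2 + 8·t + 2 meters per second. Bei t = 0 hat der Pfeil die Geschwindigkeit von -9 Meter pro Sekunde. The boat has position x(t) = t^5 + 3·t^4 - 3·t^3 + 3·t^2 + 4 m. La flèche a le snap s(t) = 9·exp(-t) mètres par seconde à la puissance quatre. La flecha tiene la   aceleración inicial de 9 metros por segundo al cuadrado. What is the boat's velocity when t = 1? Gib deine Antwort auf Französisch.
Nous devons dériver notre équation de la position x(t) = t^5 + 3·t^4 - 3·t^3 + 3·t^2 + 4 1 fois. La dérivée de la position donne la vitesse: v(t) = 5·t^4 + 12·t^3 - 9·t^2 + 6·t. De l'équation de la vitesse v(t) = 5·t^4 + 12·t^3 - 9·t^2 + 6·t, nous substituons t = 1 pour obtenir v = 14.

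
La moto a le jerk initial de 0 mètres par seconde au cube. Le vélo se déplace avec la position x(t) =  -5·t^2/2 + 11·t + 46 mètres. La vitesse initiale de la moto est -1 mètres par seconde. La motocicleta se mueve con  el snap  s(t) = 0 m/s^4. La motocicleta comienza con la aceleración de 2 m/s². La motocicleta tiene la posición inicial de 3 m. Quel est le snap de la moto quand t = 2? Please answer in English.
Using s(t) = 0 and substituting t = 2, we find s = 0.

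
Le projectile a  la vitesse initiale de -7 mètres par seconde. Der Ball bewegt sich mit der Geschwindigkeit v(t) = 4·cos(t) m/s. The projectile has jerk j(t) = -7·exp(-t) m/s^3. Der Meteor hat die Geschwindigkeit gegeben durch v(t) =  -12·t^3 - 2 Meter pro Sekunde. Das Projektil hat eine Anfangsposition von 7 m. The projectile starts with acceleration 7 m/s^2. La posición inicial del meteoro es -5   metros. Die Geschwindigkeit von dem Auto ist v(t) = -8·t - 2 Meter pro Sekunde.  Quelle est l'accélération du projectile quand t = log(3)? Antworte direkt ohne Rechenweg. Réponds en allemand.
Die Antwort ist 7/3.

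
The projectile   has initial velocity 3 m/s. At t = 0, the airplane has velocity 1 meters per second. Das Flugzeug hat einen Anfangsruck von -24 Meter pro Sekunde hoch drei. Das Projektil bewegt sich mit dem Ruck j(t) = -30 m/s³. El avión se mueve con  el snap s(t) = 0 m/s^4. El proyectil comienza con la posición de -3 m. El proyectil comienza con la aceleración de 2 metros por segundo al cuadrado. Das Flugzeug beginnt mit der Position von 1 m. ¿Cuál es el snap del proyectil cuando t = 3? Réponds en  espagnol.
Partiendo de la sacudida j(t) = -30, tomamos 1 derivada. Derivando la sacudida, obtenemos el snap: s(t) = 0. Usando s(t) = 0 y sustituyendo t = 3, encontramos s = 0.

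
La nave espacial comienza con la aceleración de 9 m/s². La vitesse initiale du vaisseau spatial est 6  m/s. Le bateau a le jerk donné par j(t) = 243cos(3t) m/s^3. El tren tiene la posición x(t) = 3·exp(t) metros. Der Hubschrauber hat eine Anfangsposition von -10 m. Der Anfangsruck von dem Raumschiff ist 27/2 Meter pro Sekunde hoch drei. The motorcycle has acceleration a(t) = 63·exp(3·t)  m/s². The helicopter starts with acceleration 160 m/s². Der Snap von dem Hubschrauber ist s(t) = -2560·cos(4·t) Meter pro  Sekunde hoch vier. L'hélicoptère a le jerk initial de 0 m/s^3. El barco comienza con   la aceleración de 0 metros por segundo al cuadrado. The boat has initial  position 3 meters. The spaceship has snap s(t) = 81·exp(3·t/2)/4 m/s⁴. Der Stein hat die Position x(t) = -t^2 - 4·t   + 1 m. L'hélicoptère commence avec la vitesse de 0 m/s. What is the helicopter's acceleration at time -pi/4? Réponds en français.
Nous devons intégrer notre équation du snap s(t) = -2560·cos(4·t) 2 fois. L'intégrale du snap est le jerk. En utilisant j(0) = 0, nous obtenons j(t) = -640·sin(4·t). La primitive du jerk, avec a(0) = 160, donne l'accélération: a(t) = 160·cos(4·t). En utilisant a(t) = 160·cos(4·t) et en substituant t = -pi/4, nous trouvons a = -160.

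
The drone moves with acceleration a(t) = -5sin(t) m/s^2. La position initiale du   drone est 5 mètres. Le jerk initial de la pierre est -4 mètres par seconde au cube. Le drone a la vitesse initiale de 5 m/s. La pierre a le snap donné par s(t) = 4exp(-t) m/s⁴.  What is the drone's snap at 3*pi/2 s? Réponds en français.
En partant de l'accélération a(t) = -5·sin(t), nous prenons 2 dérivées. En prenant d/dt de a(t), nous trouvons j(t) = -5·cos(t). La dérivée du jerk donne le snap: s(t) = 5·sin(t). Nous avons le snap s(t) = 5·sin(t). En substituant t = 3*pi/2: s(3*pi/2) = -5.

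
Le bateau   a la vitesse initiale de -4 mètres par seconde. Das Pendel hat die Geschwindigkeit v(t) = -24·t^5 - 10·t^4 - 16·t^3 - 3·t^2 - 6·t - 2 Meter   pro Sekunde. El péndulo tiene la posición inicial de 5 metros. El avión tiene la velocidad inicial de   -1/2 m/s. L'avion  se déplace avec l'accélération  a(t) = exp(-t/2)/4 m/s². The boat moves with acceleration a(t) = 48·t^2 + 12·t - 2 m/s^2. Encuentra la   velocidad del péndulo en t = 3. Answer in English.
Using v(t) = -24·t^5 - 10·t^4 - 16·t^3 - 3·t^2 - 6·t - 2 and substituting t = 3, we find v = -7121.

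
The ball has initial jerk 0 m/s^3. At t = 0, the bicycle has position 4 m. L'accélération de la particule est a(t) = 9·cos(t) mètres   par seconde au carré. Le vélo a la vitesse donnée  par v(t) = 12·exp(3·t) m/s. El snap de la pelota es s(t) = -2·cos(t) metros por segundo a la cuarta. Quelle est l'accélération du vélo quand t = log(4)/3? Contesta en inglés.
To solve this, we need to take 1 derivative of our velocity equation v(t) = 12·exp(3·t). Differentiating velocity, we get acceleration: a(t) = 36·exp(3·t). Using a(t) = 36·exp(3·t) and substituting t = log(4)/3, we find a = 144.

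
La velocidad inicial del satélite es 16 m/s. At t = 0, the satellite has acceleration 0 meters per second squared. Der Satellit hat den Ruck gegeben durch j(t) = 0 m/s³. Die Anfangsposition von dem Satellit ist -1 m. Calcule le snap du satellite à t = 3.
Nous devons dériver notre équation du jerk j(t) = 0 1 fois. La dérivée du jerk donne le snap: s(t) = 0. Nous avons le snap s(t) = 0. En substituant t = 3: s(3) = 0.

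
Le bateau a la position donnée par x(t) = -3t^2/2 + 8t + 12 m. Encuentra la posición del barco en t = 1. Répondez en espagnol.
De la ecuación de la posición x(t) = -3·t^2/2 + 8·t + 12, sustituimos t = 1 para obtener x = 37/2.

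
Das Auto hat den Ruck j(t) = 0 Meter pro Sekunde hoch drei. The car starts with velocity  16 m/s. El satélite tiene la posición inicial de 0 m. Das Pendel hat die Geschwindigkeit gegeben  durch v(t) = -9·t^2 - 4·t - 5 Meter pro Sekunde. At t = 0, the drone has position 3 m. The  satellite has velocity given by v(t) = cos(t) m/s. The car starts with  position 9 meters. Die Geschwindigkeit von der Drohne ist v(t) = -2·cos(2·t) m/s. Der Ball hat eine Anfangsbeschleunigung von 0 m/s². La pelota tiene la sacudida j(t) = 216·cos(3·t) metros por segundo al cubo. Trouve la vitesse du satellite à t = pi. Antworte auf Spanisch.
Tenemos la velocidad v(t) = cos(t). Sustituyendo t = pi: v(pi) = -1.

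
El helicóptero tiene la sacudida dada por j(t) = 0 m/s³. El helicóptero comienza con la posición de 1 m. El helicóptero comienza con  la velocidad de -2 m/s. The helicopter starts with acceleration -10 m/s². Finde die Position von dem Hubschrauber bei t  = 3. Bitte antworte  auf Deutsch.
Um dies zu lösen, müssen wir 3 Integrale unserer Gleichung für den Ruck j(t) = 0 finden. Mit ∫j(t)dt und Anwendung von a(0) = -10, finden wir a(t) = -10. Die Stammfunktion von der Beschleunigung ist die Geschwindigkeit. Mit v(0) = -2 erhalten wir v(t) = -10·t - 2. Mit ∫v(t)dt und Anwendung von x(0) = 1, finden wir x(t) = -5·t^2 - 2·t + 1. Wir haben die Position x(t) = -5·t^2 - 2·t + 1. Durch Einsetzen von t = 3: x(3) = -50.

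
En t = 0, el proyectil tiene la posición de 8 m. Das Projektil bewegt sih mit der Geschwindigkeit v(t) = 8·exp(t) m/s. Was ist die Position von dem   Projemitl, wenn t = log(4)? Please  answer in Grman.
Wir müssen unsere Gleichung für die Geschwindigkeit v(t) = 8·exp(t) 1-mal integrieren. Mit ∫v(t)dt und Anwendung von x(0) = 8, finden wir x(t) = 8·exp(t). Mit x(t) = 8·exp(t) und Einsetzen von t = log(4), finden wir x = 32.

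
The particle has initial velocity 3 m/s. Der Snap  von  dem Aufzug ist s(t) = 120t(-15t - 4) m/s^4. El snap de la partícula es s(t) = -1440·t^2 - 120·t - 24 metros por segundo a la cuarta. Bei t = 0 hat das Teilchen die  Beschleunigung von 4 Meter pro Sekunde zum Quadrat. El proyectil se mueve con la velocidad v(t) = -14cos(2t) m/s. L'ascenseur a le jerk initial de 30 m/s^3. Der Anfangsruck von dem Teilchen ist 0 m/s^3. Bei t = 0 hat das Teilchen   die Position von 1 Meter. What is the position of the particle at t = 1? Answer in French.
Nous devons trouver la primitive de notre équation du snap s(t) = -1440·t^2 - 120·t - 24 4 fois. En intégrant le snap et en utilisant la condition initiale j(0) = 0, nous obtenons j(t) = 12·t·(-40·t^2 - 5·t - 2). La primitive du jerk est l'accélération. En utilisant a(0) = 4, nous obtenons a(t) = -120·t^4 - 20·t^3 - 12·t^2 + 4. En prenant ∫a(t)dt et en appliquant v(0) = 3, nous trouvons v(t) = -24·t^5 - 5·t^4 - 4·t^3 + 4·t + 3. L'intégrale de la vitesse, avec x(0) = 1, donne la position: x(t) = -4·t^6 - t^5 - t^4 + 2·t^2 + 3·t + 1. En utilisant x(t) = -4·t^6 - t^5 - t^4 + 2·t^2 + 3·t + 1 et en substituant t = 1, nous trouvons x = 0.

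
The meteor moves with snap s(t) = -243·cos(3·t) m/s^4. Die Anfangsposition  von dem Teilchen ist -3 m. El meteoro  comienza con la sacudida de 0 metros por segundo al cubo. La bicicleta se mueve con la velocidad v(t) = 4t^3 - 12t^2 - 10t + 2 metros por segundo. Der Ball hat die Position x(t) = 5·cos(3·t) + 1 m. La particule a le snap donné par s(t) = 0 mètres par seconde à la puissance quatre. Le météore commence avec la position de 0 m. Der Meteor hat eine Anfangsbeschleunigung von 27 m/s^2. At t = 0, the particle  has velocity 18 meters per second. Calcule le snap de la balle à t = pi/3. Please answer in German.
Wir müssen unsere Gleichung für die Position x(t) = 5·cos(3·t) + 1 4-mal ableiten. Die Ableitung von der Position ergibt die Geschwindigkeit: v(t) = -15·sin(3·t). Mit d/dt von v(t) finden wir a(t) = -45·cos(3·t). Mit d/dt von a(t) finden wir j(t) = 135·sin(3·t). Mit d/dt von j(t) finden wir s(t) = 405·cos(3·t). Wir haben den Snap s(t) = 405·cos(3·t). Durch Einsetzen von t = pi/3: s(pi/3) = -405.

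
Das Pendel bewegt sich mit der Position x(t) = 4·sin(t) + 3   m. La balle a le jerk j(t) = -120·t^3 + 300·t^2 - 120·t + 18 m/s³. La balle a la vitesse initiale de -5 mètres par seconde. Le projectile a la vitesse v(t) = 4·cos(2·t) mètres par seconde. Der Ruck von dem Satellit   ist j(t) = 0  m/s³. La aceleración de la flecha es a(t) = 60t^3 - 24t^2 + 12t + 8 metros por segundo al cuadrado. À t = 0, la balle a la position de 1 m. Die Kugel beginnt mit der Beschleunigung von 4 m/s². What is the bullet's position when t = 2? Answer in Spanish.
Para resolver esto, necesitamos tomar 3 integrales de nuestra ecuación de la sacudida j(t) = -120·t^3 + 300·t^2 - 120·t + 18. Tomando ∫j(t)dt y aplicando a(0) = 4, encontramos a(t) = -30·t^4 + 100·t^3 - 60·t^2 + 18·t + 4. Integrando la aceleración y usando la condición inicial v(0) = -5, obtenemos v(t) = -6·t^5 + 25·t^4 - 20·t^3 + 9·t^2 + 4·t - 5. Tomando ∫v(t)dt y aplicando x(0) = 1, encontramos x(t) = -t^6 + 5·t^5 - 5·t^4 + 3·t^3 + 2·t^2 - 5·t + 1. Tenemos la posición x(t) = -t^6 + 5·t^5 - 5·t^4 + 3·t^3 + 2·t^2 - 5·t + 1. Sustituyendo t = 2: x(2) = 39.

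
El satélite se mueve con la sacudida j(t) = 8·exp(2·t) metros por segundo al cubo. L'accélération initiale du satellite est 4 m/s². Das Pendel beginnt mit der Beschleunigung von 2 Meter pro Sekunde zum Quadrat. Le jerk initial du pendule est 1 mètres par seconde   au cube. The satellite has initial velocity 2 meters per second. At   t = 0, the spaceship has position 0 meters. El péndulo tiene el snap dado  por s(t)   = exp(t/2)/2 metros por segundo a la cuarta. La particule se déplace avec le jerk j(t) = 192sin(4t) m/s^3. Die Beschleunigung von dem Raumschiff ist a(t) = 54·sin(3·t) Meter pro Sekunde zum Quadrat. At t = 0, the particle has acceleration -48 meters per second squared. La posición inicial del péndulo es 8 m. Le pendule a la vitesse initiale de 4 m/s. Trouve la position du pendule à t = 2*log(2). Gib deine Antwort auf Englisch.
We need to integrate our snap equation s(t) = exp(t/2)/2 4 times. Taking ∫s(t)dt and applying j(0) = 1, we find j(t) = exp(t/2). Taking ∫j(t)dt and applying a(0) = 2, we find a(t) = 2·exp(t/2). The antiderivative of acceleration is velocity. Using v(0) = 4, we get v(t) = 4·exp(t/2). Finding the integral of v(t) and using x(0) = 8: x(t) = 8·exp(t/2). Using x(t) = 8·exp(t/2) and substituting t = 2*log(2), we find x = 16.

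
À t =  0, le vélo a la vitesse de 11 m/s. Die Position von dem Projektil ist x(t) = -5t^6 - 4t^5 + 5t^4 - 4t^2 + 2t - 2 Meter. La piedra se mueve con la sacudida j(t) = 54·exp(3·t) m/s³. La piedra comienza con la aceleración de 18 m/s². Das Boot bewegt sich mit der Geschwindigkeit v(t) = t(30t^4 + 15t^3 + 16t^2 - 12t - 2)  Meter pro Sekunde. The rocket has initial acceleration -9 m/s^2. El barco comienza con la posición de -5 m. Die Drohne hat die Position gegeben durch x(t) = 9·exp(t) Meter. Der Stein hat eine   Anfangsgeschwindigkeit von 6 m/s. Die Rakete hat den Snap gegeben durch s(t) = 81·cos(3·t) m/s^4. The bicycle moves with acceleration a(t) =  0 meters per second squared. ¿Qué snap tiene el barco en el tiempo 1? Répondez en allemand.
Wir müssen unsere Gleichung für die Geschwindigkeit v(t) = t·(30·t^4 + 15·t^3 + 16·t^2 - 12·t - 2) 3-mal ableiten. Durch Ableiten von der Geschwindigkeit erhalten wir die Beschleunigung: a(t) = 30·t^4 + 15·t^3 + 16·t^2 + t·(120·t^3 + 45·t^2 + 32·t - 12) - 12·t - 2. Die Ableitung von der Beschleunigung ergibt den Ruck: j(t) = 240·t^3 + 90·t^2 + t·(360·t^2 + 90·t + 32) + 64·t - 24. Die Ableitung von dem Ruck ergibt den Snap: s(t) = 1080·t^2 + t·(720·t + 90) + 270·t + 96. Mit s(t) = 1080·t^2 + t·(720·t + 90) + 270·t + 96 und Einsetzen von t = 1, finden wir s = 2256.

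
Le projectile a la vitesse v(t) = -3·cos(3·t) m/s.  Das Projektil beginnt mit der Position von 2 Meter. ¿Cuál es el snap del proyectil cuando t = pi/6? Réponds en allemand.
Wir müssen unsere Gleichung für die Geschwindigkeit v(t) = -3·cos(3·t) 3-mal ableiten. Durch Ableiten von der Geschwindigkeit erhalten wir die Beschleunigung: a(t) = 9·sin(3·t). Mit d/dt von a(t) finden wir j(t) = 27·cos(3·t). Mit d/dt von j(t) finden wir s(t) = -81·sin(3·t). Mit s(t) = -81·sin(3·t) und Einsetzen von t = pi/6, finden wir s = -81.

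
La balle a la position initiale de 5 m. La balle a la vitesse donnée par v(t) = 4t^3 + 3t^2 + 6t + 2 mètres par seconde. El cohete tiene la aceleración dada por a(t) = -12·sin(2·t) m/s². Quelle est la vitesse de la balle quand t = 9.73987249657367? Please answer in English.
From the given velocity equation v(t) = 4·t^3 + 3·t^2 + 6·t + 2, we substitute t = 9.73987249657367 to get v = 4040.93113029953.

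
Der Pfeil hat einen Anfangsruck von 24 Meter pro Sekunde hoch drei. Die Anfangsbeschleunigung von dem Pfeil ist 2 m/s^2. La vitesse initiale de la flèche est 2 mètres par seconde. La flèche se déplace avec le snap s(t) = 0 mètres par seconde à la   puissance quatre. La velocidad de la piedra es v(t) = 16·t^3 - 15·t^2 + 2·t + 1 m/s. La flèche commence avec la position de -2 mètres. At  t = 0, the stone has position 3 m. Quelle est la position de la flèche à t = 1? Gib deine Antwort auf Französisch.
Pour résoudre ceci, nous devons prendre 4 intégrales de notre équation du snap s(t) = 0. En intégrant le snap et en utilisant la condition initiale j(0) = 24, nous obtenons j(t) = 24. En prenant ∫j(t)dt et en appliquant a(0) = 2, nous trouvons a(t) = 24·t + 2. En intégrant l'accélération et en utilisant la condition initiale v(0) = 2, nous obtenons v(t) = 12·t^2 + 2·t + 2. En intégrant la vitesse et en utilisant la condition initiale x(0) = -2, nous obtenons x(t) = 4·t^3 + t^2 + 2·t - 2. Nous avons la position x(t) = 4·t^3 + t^2 + 2·t - 2. En substituant t = 1: x(1) = 5.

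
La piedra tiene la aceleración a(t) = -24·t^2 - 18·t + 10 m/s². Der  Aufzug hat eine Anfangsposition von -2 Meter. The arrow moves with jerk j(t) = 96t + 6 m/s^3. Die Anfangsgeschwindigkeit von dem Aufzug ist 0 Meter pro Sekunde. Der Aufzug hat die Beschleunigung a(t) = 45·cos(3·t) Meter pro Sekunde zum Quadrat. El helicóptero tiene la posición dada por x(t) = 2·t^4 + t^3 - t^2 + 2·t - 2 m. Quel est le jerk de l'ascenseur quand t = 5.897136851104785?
En partant de l'accélération a(t) = 45·cos(3·t), nous prenons 1 dérivée. En prenant d/dt de a(t), nous trouvons j(t) = -135·sin(3·t). De l'équation du jerk j(t) = -135·sin(3·t), nous substituons t = 5.897136851104785 pour obtenir j = 123.668222130622.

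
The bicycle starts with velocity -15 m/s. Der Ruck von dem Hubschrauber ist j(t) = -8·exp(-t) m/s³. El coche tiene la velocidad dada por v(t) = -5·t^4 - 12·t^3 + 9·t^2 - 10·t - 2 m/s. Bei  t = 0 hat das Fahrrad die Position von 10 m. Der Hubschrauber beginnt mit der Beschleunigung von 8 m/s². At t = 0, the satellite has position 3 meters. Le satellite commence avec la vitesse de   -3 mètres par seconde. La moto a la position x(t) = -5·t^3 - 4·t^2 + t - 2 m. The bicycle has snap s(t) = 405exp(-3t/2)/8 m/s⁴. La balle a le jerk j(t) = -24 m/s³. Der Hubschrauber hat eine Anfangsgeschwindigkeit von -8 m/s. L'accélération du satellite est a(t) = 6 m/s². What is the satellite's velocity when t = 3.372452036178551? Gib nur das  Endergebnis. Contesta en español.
La velocidad en t = 3.372452036178551 es v = 17.2347122170713.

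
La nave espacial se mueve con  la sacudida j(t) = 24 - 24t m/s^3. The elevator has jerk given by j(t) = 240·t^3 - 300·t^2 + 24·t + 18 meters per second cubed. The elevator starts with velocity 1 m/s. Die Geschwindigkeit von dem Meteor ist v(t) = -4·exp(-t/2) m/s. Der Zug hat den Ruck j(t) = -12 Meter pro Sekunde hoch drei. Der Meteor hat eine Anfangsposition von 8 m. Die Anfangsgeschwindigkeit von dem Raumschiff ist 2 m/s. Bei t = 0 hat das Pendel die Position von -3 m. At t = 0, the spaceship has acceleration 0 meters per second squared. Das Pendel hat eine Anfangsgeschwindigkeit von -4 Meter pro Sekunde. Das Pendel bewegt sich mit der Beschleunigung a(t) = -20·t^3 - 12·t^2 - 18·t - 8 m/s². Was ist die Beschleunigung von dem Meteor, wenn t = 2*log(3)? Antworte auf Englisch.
To solve this, we need to take 1 derivative of our velocity equation v(t) = -4·exp(-t/2). Differentiating velocity, we get acceleration: a(t) = 2·exp(-t/2). Using a(t) = 2·exp(-t/2) and substituting t = 2*log(3), we find a = 2/3.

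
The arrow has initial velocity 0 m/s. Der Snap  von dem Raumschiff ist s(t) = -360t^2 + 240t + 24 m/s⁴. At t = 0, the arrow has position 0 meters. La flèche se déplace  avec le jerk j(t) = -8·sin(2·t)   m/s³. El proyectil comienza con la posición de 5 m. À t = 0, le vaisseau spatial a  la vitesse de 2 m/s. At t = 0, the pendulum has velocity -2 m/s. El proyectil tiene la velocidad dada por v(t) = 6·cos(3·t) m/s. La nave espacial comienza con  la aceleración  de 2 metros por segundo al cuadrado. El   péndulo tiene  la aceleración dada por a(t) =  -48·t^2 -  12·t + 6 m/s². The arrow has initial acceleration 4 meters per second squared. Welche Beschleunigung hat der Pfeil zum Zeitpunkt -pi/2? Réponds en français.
En partant du jerk j(t) = -8·sin(2·t), nous prenons 1 primitive. La primitive du jerk, avec a(0) = 4, donne l'accélération: a(t) = 4·cos(2·t). De l'équation de l'accélération a(t) = 4·cos(2·t), nous substituons t = -pi/2 pour obtenir a = -4.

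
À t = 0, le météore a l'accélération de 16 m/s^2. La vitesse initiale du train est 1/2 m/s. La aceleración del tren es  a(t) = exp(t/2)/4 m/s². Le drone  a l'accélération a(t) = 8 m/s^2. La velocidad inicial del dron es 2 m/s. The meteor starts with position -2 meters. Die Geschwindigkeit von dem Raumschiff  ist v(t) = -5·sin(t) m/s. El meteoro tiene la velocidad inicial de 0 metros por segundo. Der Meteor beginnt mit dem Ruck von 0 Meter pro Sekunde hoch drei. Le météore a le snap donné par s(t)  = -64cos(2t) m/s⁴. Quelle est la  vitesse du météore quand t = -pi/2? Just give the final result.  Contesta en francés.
La vitesse à t = -pi/2 est v = 0.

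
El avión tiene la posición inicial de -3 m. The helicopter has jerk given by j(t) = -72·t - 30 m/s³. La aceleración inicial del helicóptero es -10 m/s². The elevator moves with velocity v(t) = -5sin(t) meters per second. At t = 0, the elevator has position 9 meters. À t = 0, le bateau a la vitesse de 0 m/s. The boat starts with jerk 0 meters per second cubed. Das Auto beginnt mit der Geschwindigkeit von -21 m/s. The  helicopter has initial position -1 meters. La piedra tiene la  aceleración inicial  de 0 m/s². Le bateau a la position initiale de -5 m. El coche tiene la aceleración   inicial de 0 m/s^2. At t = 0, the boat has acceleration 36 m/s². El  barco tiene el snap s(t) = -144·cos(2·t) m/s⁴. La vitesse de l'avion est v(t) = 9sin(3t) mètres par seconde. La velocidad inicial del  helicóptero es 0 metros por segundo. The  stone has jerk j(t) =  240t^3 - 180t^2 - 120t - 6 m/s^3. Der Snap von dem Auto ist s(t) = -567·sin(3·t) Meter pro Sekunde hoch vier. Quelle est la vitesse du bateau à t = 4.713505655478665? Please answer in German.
Ausgehend von dem Snap s(t) = -144·cos(2·t), nehmen wir 3 Integrale. Mit ∫s(t)dt und Anwendung von j(0) = 0, finden wir j(t) = -72·sin(2·t). Mit ∫j(t)dt und Anwendung von a(0) = 36, finden wir a(t) = 36·cos(2·t). Durch Integration von der Beschleunigung und Verwendung der Anfangsbedingung v(0) = 0, erhalten wir v(t) = 18·sin(2·t). Wir haben die Geschwindigkeit v(t) = 18·sin(2·t). Durch Einsetzen von t = 4.713505655478665: v(4.713505655478665) = -0.0402002699642362.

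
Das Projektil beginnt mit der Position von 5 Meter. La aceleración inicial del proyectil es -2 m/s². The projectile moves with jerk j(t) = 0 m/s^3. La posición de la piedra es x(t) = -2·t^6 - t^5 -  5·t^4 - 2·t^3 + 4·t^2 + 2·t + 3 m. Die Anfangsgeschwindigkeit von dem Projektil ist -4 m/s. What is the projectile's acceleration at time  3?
To find the answer, we compute 1 integral of j(t) = 0. The antiderivative of jerk is acceleration. Using a(0) = -2, we get a(t) = -2. Using a(t) = -2 and substituting t = 3, we find a = -2.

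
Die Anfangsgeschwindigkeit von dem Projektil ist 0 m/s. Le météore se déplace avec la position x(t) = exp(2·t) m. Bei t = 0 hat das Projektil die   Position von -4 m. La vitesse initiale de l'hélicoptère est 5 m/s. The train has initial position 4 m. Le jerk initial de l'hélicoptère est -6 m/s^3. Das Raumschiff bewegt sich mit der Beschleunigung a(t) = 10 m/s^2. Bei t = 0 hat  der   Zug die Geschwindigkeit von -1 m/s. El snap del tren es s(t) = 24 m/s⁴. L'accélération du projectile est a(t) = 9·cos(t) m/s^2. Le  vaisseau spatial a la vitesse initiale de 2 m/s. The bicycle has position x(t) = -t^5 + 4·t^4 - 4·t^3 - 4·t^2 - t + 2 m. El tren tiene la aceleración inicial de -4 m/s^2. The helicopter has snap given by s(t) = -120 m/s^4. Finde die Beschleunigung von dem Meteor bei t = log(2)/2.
Wir müssen unsere Gleichung für die Position x(t) = exp(2·t) 2-mal ableiten. Mit d/dt von x(t) finden wir v(t) = 2·exp(2·t). Mit d/dt von v(t) finden wir a(t) = 4·exp(2·t). Aus der Gleichung für die Beschleunigung a(t) = 4·exp(2·t), setzen wir t = log(2)/2 ein und erhalten a = 8.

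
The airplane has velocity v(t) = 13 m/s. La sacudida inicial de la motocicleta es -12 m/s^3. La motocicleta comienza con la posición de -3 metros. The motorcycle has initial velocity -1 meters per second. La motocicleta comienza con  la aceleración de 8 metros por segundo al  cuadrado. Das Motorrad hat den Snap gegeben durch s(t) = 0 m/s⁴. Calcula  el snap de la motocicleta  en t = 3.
Usando s(t) = 0 y sustituyendo t = 3, encontramos s = 0.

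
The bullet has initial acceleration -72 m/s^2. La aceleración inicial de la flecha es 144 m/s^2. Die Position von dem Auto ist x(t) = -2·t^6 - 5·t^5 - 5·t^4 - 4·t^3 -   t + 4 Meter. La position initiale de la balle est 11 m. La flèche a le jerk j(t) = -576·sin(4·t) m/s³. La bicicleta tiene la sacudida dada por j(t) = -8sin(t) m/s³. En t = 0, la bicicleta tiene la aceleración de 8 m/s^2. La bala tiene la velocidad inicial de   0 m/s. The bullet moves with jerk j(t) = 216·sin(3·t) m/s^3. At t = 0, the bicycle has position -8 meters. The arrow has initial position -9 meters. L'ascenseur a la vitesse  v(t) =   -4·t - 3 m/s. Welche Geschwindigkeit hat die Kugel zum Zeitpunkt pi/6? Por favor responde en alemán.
Ausgehend von dem Ruck j(t) = 216·sin(3·t), nehmen wir 2 Stammfunktionen. Durch Integration von dem Ruck und Verwendung der Anfangsbedingung a(0) = -72, erhalten wir a(t) = -72·cos(3·t). Die Stammfunktion von der Beschleunigung, mit v(0) = 0, ergibt die Geschwindigkeit: v(t) = -24·sin(3·t). Aus der Gleichung für die Geschwindigkeit v(t) = -24·sin(3·t), setzen wir t = pi/6 ein und erhalten v = -24.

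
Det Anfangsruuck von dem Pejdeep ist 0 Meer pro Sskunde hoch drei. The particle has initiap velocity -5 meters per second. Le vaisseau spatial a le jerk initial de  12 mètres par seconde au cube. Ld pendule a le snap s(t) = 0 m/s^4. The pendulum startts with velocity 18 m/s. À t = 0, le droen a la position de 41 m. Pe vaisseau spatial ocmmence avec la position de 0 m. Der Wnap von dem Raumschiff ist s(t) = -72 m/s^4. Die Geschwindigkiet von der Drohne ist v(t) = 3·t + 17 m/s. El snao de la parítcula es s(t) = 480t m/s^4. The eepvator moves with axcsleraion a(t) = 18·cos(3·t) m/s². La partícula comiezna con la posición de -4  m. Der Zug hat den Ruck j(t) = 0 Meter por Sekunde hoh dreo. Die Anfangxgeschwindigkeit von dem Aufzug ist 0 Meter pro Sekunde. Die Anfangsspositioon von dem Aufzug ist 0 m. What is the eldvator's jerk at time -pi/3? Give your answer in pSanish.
Para resolver esto, necesitamos tomar 1 derivada de nuestra ecuación de la aceleración a(t) = 18·cos(3·t). Tomando d/dt de a(t), encontramos j(t) = -54·sin(3·t). Tenemos la sacudida j(t) = -54·sin(3·t). Sustituyendo t = -pi/3: j(-pi/3) = 0.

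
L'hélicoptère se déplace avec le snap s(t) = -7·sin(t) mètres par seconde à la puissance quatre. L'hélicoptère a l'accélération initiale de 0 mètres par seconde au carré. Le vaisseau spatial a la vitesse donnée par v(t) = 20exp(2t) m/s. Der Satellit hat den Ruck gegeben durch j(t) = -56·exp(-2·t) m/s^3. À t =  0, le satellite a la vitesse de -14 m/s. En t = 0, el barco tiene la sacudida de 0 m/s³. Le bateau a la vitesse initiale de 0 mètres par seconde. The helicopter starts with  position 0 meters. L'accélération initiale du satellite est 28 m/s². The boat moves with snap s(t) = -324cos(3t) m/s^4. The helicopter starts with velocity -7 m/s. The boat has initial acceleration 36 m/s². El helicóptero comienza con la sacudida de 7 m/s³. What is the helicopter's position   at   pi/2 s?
We need to integrate our snap equation s(t) = -7·sin(t) 4 times. Taking ∫s(t)dt and applying j(0) = 7, we find j(t) = 7·cos(t). Finding the integral of j(t) and using a(0) = 0: a(t) = 7·sin(t). The integral of acceleration, with v(0) = -7, gives velocity: v(t) = -7·cos(t). Finding the integral of v(t) and using x(0) = 0: x(t) = -7·sin(t). From the given position equation x(t) = -7·sin(t), we substitute t = pi/2 to get x = -7.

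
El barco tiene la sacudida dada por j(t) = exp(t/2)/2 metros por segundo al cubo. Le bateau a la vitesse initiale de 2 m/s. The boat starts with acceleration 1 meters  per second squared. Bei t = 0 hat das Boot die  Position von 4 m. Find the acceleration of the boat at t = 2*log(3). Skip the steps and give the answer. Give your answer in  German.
a(2*log(3)) = 3.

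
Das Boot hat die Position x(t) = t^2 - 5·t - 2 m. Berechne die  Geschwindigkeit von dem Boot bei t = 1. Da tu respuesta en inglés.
We must differentiate our position equation x(t) = t^2 - 5·t - 2 1 time. Differentiating position, we get velocity: v(t) = 2·t - 5. Using v(t) = 2·t - 5 and substituting t = 1, we find v = -3.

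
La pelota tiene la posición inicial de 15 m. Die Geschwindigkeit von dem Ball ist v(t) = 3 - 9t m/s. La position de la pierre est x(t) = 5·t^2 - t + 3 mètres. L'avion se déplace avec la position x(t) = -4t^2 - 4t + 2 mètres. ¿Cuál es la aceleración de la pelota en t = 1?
Para resolver esto, necesitamos tomar 1 derivada de nuestra ecuación de la velocidad v(t) = 3 - 9·t. La derivada de la velocidad da la aceleración: a(t) = -9. Tenemos la aceleración a(t) = -9. Sustituyendo t = 1: a(1) = -9.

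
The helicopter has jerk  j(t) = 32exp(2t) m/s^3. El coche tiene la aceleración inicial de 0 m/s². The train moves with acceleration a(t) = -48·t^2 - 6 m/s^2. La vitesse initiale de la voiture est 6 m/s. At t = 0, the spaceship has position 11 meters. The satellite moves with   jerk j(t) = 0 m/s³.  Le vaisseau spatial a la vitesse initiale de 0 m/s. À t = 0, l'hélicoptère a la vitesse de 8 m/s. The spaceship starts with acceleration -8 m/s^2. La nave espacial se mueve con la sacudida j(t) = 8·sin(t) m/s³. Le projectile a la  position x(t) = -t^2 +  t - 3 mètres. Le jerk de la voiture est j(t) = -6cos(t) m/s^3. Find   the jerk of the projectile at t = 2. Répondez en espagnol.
Partiendo de la posición x(t) = -t^2 + t - 3, tomamos 3 derivadas. Tomando d/dt de x(t), encontramos v(t) = 1 - 2·t. Derivando la velocidad, obtenemos la aceleración: a(t) = -2. La derivada de la aceleración da la sacudida: j(t) = 0. Tenemos la sacudida j(t) = 0. Sustituyendo t = 2: j(2) = 0.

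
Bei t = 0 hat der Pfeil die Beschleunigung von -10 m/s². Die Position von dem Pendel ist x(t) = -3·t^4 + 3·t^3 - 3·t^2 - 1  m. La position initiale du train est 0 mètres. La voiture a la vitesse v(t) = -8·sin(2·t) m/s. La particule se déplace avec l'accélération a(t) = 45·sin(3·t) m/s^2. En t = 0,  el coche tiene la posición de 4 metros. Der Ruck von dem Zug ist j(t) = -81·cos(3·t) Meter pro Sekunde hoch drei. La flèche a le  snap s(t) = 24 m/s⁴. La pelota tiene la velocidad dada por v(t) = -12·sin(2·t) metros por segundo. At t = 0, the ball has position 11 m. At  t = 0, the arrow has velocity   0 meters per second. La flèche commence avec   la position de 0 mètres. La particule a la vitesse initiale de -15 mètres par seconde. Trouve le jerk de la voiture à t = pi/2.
Pour résoudre ceci, nous devons prendre 2 dérivées de notre équation de la vitesse v(t) = -8·sin(2·t). En dérivant la vitesse, nous obtenons l'accélération: a(t) = -16·cos(2·t). En dérivant l'accélération, nous obtenons le jerk: j(t) = 32·sin(2·t). De l'équation du jerk j(t) = 32·sin(2·t), nous substituons t = pi/2 pour obtenir j = 0.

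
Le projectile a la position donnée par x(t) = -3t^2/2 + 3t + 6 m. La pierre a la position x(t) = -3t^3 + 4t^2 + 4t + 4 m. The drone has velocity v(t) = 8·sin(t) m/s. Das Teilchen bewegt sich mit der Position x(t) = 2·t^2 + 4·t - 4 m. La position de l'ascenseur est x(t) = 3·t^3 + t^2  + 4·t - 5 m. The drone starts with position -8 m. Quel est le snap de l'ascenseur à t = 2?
En partant de la position x(t) = 3·t^3 + t^2 + 4·t - 5, nous prenons 4 dérivées. En prenant d/dt de x(t), nous trouvons v(t) = 9·t^2 + 2·t + 4. La dérivée de la vitesse donne l'accélération: a(t) = 18·t + 2. En dérivant l'accélération, nous obtenons le jerk: j(t) = 18. En dérivant le jerk, nous obtenons le snap: s(t) = 0. En utilisant s(t) = 0 et en substituant t = 2, nous trouvons s = 0.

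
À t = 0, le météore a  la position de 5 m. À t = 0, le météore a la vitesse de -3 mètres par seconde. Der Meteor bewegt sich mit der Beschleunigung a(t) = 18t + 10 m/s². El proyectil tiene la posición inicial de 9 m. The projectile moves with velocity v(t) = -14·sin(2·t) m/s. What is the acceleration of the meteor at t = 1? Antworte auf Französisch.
En utilisant a(t) = 18·t + 10 et en substituant t = 1, nous trouvons a = 28.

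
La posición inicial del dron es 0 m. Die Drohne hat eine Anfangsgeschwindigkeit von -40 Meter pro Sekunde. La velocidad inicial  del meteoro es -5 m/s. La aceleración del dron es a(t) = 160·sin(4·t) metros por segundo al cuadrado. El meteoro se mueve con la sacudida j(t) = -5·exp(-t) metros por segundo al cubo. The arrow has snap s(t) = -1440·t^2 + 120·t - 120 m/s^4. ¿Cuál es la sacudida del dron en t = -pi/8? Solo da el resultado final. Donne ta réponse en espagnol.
La respuesta es 0.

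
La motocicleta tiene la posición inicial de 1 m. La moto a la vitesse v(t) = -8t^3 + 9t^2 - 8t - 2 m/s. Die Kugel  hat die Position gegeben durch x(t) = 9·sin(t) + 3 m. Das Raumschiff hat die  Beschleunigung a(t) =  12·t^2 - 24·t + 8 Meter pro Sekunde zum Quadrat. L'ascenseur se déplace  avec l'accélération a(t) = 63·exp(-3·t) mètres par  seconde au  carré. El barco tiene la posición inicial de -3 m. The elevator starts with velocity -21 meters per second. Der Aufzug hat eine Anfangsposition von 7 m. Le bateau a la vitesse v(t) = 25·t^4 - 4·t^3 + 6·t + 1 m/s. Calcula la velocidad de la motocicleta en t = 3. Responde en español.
De la ecuación de la velocidad v(t) = -8·t^3 + 9·t^2 - 8·t - 2, sustituimos t = 3 para obtener v = -161.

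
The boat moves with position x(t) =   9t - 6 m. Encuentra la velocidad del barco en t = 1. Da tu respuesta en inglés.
Starting from position x(t) = 9·t - 6, we take 1 derivative. The derivative of position gives velocity: v(t) = 9. We have velocity v(t) = 9. Substituting t = 1: v(1) = 9.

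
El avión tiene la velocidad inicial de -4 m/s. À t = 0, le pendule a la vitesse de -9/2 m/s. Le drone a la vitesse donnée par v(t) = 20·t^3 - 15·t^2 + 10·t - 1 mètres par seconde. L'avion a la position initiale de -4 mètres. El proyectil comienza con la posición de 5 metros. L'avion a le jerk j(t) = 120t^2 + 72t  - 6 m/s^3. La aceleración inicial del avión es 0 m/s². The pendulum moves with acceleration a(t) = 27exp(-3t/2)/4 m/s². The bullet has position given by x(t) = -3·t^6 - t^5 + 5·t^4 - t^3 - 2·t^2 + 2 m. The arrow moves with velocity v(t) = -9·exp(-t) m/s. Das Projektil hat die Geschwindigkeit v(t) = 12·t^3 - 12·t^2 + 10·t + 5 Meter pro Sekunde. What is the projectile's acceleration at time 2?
To solve this, we need to take 1 derivative of our velocity equation v(t) = 12·t^3 - 12·t^2 + 10·t + 5. Differentiating velocity, we get acceleration: a(t) = 36·t^2 - 24·t + 10. Using a(t) = 36·t^2 - 24·t + 10 and substituting t = 2, we find a = 106.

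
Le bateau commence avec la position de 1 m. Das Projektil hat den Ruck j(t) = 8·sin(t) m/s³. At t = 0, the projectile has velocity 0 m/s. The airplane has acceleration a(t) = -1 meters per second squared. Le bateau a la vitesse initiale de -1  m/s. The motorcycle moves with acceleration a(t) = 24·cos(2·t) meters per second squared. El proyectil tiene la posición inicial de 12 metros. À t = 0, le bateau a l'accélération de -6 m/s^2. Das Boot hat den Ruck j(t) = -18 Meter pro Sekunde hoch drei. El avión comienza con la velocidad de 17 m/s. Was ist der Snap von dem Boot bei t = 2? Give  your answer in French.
En partant du jerk j(t) = -18, nous prenons 1 dérivée. La dérivée du jerk donne le snap: s(t) = 0. Nous avons le snap s(t) = 0. En substituant t = 2: s(2) = 0.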